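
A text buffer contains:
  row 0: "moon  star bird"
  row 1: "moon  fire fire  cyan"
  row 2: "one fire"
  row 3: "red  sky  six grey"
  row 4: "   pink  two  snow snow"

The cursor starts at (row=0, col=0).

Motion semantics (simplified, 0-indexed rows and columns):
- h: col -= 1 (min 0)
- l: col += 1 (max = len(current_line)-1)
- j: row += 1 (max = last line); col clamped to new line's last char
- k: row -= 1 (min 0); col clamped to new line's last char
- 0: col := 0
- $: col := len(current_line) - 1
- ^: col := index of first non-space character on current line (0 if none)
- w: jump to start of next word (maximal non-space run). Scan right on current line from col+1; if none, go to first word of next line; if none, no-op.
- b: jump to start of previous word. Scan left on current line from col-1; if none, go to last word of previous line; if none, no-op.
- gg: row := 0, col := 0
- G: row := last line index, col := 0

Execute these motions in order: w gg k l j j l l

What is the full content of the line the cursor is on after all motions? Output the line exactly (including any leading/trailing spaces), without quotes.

After 1 (w): row=0 col=6 char='s'
After 2 (gg): row=0 col=0 char='m'
After 3 (k): row=0 col=0 char='m'
After 4 (l): row=0 col=1 char='o'
After 5 (j): row=1 col=1 char='o'
After 6 (j): row=2 col=1 char='n'
After 7 (l): row=2 col=2 char='e'
After 8 (l): row=2 col=3 char='_'

Answer: one fire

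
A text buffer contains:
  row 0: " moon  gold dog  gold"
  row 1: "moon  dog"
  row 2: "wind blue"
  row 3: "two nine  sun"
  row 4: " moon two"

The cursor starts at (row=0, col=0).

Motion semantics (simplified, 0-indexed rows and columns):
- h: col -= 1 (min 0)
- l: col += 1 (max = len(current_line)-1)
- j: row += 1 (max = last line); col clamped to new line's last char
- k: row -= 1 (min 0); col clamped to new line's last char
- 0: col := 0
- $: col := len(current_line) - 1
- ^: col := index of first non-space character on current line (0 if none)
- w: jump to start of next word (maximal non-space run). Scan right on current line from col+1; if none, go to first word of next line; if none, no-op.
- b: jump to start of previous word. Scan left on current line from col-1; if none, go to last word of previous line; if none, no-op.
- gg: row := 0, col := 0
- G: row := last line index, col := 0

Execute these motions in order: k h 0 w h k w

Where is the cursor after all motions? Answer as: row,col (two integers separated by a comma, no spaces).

After 1 (k): row=0 col=0 char='_'
After 2 (h): row=0 col=0 char='_'
After 3 (0): row=0 col=0 char='_'
After 4 (w): row=0 col=1 char='m'
After 5 (h): row=0 col=0 char='_'
After 6 (k): row=0 col=0 char='_'
After 7 (w): row=0 col=1 char='m'

Answer: 0,1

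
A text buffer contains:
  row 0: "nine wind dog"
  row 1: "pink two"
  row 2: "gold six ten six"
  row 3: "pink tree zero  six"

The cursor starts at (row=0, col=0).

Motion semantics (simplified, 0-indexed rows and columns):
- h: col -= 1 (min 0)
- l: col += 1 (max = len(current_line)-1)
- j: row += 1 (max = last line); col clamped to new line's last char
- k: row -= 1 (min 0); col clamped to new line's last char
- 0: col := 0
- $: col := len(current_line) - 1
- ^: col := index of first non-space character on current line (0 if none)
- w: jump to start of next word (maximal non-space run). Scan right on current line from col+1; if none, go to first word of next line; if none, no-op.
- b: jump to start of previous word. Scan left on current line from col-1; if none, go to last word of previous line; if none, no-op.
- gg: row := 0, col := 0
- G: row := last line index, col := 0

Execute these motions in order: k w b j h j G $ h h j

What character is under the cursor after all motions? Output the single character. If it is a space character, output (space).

Answer: s

Derivation:
After 1 (k): row=0 col=0 char='n'
After 2 (w): row=0 col=5 char='w'
After 3 (b): row=0 col=0 char='n'
After 4 (j): row=1 col=0 char='p'
After 5 (h): row=1 col=0 char='p'
After 6 (j): row=2 col=0 char='g'
After 7 (G): row=3 col=0 char='p'
After 8 ($): row=3 col=18 char='x'
After 9 (h): row=3 col=17 char='i'
After 10 (h): row=3 col=16 char='s'
After 11 (j): row=3 col=16 char='s'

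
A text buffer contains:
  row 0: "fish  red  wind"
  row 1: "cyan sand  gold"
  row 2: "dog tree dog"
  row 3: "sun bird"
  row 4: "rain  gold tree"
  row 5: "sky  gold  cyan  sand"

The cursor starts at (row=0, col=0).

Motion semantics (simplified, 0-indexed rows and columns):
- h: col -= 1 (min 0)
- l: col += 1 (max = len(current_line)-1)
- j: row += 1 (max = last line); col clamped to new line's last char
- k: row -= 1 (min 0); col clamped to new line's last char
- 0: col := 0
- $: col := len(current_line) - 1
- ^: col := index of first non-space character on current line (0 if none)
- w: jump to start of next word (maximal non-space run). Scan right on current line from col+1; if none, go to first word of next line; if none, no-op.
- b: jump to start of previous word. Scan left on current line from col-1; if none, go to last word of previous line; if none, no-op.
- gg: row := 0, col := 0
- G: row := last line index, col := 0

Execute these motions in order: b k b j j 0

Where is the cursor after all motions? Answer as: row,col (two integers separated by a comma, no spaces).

After 1 (b): row=0 col=0 char='f'
After 2 (k): row=0 col=0 char='f'
After 3 (b): row=0 col=0 char='f'
After 4 (j): row=1 col=0 char='c'
After 5 (j): row=2 col=0 char='d'
After 6 (0): row=2 col=0 char='d'

Answer: 2,0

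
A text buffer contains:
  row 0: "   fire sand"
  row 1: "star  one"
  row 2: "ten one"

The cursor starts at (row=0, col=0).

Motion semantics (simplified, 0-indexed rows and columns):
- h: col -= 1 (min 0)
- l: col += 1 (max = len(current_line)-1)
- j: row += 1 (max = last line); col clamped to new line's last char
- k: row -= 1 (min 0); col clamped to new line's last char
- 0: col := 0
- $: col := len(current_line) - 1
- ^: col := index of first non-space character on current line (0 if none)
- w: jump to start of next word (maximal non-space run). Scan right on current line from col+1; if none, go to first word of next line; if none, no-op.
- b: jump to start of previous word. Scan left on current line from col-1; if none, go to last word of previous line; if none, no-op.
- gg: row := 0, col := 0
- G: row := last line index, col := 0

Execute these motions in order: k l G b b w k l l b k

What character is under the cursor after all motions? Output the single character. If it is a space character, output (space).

After 1 (k): row=0 col=0 char='_'
After 2 (l): row=0 col=1 char='_'
After 3 (G): row=2 col=0 char='t'
After 4 (b): row=1 col=6 char='o'
After 5 (b): row=1 col=0 char='s'
After 6 (w): row=1 col=6 char='o'
After 7 (k): row=0 col=6 char='e'
After 8 (l): row=0 col=7 char='_'
After 9 (l): row=0 col=8 char='s'
After 10 (b): row=0 col=3 char='f'
After 11 (k): row=0 col=3 char='f'

Answer: f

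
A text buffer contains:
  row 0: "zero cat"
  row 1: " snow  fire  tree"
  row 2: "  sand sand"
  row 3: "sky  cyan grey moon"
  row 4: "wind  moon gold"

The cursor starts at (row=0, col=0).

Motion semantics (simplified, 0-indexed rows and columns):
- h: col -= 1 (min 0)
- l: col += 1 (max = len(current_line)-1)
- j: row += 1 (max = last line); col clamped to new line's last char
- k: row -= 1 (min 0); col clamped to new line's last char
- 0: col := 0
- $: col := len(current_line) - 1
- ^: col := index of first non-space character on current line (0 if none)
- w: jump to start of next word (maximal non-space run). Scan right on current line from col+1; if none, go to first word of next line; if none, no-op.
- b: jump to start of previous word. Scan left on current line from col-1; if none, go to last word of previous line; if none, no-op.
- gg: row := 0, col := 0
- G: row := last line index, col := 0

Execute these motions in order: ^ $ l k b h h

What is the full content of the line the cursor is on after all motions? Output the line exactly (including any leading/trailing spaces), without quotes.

Answer: zero cat

Derivation:
After 1 (^): row=0 col=0 char='z'
After 2 ($): row=0 col=7 char='t'
After 3 (l): row=0 col=7 char='t'
After 4 (k): row=0 col=7 char='t'
After 5 (b): row=0 col=5 char='c'
After 6 (h): row=0 col=4 char='_'
After 7 (h): row=0 col=3 char='o'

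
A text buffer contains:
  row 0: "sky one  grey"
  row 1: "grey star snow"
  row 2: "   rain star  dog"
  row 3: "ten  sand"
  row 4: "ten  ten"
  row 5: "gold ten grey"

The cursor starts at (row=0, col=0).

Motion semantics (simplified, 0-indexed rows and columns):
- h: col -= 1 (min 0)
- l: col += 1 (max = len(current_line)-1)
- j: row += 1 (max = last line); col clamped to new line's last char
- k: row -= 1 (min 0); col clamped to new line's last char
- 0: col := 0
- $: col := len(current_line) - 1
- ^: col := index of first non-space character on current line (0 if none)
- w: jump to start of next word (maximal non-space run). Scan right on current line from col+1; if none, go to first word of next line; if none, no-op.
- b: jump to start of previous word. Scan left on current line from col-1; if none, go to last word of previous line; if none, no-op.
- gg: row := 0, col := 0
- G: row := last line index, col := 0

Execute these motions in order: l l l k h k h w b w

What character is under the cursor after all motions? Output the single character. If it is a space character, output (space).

Answer: o

Derivation:
After 1 (l): row=0 col=1 char='k'
After 2 (l): row=0 col=2 char='y'
After 3 (l): row=0 col=3 char='_'
After 4 (k): row=0 col=3 char='_'
After 5 (h): row=0 col=2 char='y'
After 6 (k): row=0 col=2 char='y'
After 7 (h): row=0 col=1 char='k'
After 8 (w): row=0 col=4 char='o'
After 9 (b): row=0 col=0 char='s'
After 10 (w): row=0 col=4 char='o'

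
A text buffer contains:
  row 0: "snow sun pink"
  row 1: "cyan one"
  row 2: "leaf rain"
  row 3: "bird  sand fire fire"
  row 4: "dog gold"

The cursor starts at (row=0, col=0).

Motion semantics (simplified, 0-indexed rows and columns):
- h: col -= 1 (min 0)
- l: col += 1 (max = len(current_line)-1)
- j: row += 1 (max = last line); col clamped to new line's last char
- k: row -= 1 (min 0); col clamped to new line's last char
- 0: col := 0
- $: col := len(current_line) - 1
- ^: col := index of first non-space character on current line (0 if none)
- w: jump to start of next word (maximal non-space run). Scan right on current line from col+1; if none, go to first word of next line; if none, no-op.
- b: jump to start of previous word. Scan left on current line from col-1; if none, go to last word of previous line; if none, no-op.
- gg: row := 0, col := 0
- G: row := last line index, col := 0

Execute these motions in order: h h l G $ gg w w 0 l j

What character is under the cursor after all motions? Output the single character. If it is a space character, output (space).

After 1 (h): row=0 col=0 char='s'
After 2 (h): row=0 col=0 char='s'
After 3 (l): row=0 col=1 char='n'
After 4 (G): row=4 col=0 char='d'
After 5 ($): row=4 col=7 char='d'
After 6 (gg): row=0 col=0 char='s'
After 7 (w): row=0 col=5 char='s'
After 8 (w): row=0 col=9 char='p'
After 9 (0): row=0 col=0 char='s'
After 10 (l): row=0 col=1 char='n'
After 11 (j): row=1 col=1 char='y'

Answer: y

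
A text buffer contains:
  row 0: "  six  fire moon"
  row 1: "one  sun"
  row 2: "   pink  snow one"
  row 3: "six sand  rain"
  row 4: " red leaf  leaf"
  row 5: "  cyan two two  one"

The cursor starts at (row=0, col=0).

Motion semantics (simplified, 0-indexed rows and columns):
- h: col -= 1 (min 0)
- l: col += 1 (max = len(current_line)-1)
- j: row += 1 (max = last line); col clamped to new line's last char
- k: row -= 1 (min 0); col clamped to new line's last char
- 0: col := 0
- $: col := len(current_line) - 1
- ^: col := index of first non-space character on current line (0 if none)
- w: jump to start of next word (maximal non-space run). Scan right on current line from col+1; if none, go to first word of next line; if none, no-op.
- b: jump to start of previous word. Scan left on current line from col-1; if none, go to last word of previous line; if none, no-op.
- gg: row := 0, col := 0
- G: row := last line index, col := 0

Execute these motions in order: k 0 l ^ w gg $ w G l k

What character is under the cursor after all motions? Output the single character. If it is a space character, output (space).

After 1 (k): row=0 col=0 char='_'
After 2 (0): row=0 col=0 char='_'
After 3 (l): row=0 col=1 char='_'
After 4 (^): row=0 col=2 char='s'
After 5 (w): row=0 col=7 char='f'
After 6 (gg): row=0 col=0 char='_'
After 7 ($): row=0 col=15 char='n'
After 8 (w): row=1 col=0 char='o'
After 9 (G): row=5 col=0 char='_'
After 10 (l): row=5 col=1 char='_'
After 11 (k): row=4 col=1 char='r'

Answer: r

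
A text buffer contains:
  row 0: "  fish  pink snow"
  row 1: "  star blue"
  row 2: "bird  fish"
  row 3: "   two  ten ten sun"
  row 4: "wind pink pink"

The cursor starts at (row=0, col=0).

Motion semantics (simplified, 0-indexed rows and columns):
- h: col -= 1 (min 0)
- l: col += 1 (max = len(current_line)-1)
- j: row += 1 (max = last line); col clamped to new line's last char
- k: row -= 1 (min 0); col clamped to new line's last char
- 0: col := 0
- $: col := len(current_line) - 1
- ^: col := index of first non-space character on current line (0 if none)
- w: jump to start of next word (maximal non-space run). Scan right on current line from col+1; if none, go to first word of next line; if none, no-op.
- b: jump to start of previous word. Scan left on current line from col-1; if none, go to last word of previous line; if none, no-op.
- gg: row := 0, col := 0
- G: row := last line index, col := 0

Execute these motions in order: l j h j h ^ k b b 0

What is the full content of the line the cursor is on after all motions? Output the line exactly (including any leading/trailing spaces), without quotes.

Answer:   fish  pink snow

Derivation:
After 1 (l): row=0 col=1 char='_'
After 2 (j): row=1 col=1 char='_'
After 3 (h): row=1 col=0 char='_'
After 4 (j): row=2 col=0 char='b'
After 5 (h): row=2 col=0 char='b'
After 6 (^): row=2 col=0 char='b'
After 7 (k): row=1 col=0 char='_'
After 8 (b): row=0 col=13 char='s'
After 9 (b): row=0 col=8 char='p'
After 10 (0): row=0 col=0 char='_'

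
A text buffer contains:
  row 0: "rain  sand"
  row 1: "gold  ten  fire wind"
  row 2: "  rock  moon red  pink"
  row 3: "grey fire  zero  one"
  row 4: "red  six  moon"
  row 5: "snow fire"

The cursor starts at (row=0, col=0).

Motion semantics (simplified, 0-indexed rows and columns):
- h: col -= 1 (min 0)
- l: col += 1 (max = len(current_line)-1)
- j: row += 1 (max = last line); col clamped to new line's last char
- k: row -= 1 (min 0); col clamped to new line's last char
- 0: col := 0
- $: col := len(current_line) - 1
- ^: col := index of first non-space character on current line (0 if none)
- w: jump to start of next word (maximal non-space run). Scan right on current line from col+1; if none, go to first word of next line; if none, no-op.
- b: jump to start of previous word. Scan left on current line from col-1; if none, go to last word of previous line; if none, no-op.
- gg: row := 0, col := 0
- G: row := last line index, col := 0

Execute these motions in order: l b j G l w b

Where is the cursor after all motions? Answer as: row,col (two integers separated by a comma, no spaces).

After 1 (l): row=0 col=1 char='a'
After 2 (b): row=0 col=0 char='r'
After 3 (j): row=1 col=0 char='g'
After 4 (G): row=5 col=0 char='s'
After 5 (l): row=5 col=1 char='n'
After 6 (w): row=5 col=5 char='f'
After 7 (b): row=5 col=0 char='s'

Answer: 5,0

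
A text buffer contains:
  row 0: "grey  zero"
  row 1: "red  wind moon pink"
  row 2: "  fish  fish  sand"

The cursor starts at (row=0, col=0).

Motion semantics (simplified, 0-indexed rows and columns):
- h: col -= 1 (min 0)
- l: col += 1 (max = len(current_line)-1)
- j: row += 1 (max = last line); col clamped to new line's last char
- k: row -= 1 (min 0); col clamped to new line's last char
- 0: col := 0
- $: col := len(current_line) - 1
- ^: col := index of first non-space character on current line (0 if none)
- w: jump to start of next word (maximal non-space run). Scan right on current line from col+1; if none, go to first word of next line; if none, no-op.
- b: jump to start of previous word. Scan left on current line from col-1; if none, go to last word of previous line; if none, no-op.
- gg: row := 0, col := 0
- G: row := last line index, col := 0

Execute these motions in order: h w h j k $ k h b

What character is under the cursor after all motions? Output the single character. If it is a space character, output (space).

After 1 (h): row=0 col=0 char='g'
After 2 (w): row=0 col=6 char='z'
After 3 (h): row=0 col=5 char='_'
After 4 (j): row=1 col=5 char='w'
After 5 (k): row=0 col=5 char='_'
After 6 ($): row=0 col=9 char='o'
After 7 (k): row=0 col=9 char='o'
After 8 (h): row=0 col=8 char='r'
After 9 (b): row=0 col=6 char='z'

Answer: z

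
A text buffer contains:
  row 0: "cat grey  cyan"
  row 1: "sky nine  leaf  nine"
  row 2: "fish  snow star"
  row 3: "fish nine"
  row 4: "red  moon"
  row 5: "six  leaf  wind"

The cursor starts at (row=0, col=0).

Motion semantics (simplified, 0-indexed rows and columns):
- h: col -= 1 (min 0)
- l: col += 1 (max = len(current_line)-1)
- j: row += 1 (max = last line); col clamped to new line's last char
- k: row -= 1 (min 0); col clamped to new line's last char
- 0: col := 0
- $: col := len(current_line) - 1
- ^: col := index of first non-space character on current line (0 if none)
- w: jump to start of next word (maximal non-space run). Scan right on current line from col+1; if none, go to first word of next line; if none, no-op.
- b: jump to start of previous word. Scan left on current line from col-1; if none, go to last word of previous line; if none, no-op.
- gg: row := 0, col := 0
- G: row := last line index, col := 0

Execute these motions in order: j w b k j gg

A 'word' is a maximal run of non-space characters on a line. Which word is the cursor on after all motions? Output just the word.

After 1 (j): row=1 col=0 char='s'
After 2 (w): row=1 col=4 char='n'
After 3 (b): row=1 col=0 char='s'
After 4 (k): row=0 col=0 char='c'
After 5 (j): row=1 col=0 char='s'
After 6 (gg): row=0 col=0 char='c'

Answer: cat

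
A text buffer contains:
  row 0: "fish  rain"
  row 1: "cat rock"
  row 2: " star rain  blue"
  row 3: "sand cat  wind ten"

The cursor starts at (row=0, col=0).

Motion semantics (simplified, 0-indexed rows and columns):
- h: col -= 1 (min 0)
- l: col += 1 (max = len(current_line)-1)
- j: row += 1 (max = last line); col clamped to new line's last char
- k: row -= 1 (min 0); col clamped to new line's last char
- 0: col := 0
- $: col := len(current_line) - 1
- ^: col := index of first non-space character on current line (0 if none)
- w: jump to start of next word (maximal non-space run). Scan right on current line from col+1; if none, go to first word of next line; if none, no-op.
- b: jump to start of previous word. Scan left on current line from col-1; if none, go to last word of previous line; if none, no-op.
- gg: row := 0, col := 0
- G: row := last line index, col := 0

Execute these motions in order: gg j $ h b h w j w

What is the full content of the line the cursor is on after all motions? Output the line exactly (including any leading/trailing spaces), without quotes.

Answer:  star rain  blue

Derivation:
After 1 (gg): row=0 col=0 char='f'
After 2 (j): row=1 col=0 char='c'
After 3 ($): row=1 col=7 char='k'
After 4 (h): row=1 col=6 char='c'
After 5 (b): row=1 col=4 char='r'
After 6 (h): row=1 col=3 char='_'
After 7 (w): row=1 col=4 char='r'
After 8 (j): row=2 col=4 char='r'
After 9 (w): row=2 col=6 char='r'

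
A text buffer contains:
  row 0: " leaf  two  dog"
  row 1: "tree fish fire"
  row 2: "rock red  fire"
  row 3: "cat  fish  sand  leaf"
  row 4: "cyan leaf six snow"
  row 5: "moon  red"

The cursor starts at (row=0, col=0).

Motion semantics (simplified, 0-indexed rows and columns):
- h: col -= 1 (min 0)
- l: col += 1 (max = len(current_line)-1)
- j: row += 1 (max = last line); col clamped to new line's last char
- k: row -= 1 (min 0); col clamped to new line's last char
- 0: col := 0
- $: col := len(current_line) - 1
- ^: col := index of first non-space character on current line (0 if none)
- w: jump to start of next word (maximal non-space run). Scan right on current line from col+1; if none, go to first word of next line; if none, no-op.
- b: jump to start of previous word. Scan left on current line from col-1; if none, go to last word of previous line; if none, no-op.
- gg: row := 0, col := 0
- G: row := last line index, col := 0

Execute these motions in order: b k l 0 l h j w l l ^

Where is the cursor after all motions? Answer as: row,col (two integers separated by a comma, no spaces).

After 1 (b): row=0 col=0 char='_'
After 2 (k): row=0 col=0 char='_'
After 3 (l): row=0 col=1 char='l'
After 4 (0): row=0 col=0 char='_'
After 5 (l): row=0 col=1 char='l'
After 6 (h): row=0 col=0 char='_'
After 7 (j): row=1 col=0 char='t'
After 8 (w): row=1 col=5 char='f'
After 9 (l): row=1 col=6 char='i'
After 10 (l): row=1 col=7 char='s'
After 11 (^): row=1 col=0 char='t'

Answer: 1,0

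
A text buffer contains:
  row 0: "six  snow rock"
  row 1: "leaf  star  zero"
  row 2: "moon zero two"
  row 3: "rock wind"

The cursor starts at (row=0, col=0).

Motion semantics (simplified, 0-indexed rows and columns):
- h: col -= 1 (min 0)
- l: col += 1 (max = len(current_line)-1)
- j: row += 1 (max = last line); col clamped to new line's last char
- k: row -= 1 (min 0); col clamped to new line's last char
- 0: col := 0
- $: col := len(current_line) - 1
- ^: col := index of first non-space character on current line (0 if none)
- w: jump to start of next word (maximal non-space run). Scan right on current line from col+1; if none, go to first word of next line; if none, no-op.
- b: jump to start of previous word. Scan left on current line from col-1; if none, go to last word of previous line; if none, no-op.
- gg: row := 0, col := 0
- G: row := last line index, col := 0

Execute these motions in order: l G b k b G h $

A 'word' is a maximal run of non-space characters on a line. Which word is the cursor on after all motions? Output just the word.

After 1 (l): row=0 col=1 char='i'
After 2 (G): row=3 col=0 char='r'
After 3 (b): row=2 col=10 char='t'
After 4 (k): row=1 col=10 char='_'
After 5 (b): row=1 col=6 char='s'
After 6 (G): row=3 col=0 char='r'
After 7 (h): row=3 col=0 char='r'
After 8 ($): row=3 col=8 char='d'

Answer: wind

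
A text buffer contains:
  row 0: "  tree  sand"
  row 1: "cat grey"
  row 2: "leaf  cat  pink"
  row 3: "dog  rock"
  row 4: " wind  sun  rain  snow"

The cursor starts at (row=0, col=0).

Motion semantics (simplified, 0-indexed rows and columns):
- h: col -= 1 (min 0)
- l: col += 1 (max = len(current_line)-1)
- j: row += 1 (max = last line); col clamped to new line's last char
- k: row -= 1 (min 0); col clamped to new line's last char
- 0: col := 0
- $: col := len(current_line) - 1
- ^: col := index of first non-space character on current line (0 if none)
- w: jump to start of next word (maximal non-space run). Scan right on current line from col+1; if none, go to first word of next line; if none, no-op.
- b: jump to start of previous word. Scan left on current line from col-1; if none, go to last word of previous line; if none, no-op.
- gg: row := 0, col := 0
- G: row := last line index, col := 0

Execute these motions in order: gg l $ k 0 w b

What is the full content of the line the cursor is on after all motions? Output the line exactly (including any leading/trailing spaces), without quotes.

After 1 (gg): row=0 col=0 char='_'
After 2 (l): row=0 col=1 char='_'
After 3 ($): row=0 col=11 char='d'
After 4 (k): row=0 col=11 char='d'
After 5 (0): row=0 col=0 char='_'
After 6 (w): row=0 col=2 char='t'
After 7 (b): row=0 col=2 char='t'

Answer:   tree  sand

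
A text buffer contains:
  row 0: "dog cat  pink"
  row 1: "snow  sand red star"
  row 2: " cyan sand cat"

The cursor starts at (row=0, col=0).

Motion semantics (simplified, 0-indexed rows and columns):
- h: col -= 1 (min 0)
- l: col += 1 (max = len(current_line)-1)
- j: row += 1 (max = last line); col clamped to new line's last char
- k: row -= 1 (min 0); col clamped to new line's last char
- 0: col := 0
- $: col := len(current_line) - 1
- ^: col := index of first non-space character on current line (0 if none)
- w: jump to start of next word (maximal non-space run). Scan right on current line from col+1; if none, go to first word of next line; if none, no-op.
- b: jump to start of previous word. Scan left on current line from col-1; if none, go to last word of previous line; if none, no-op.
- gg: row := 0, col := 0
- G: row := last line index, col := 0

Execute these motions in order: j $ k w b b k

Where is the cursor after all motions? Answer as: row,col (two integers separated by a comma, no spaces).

After 1 (j): row=1 col=0 char='s'
After 2 ($): row=1 col=18 char='r'
After 3 (k): row=0 col=12 char='k'
After 4 (w): row=1 col=0 char='s'
After 5 (b): row=0 col=9 char='p'
After 6 (b): row=0 col=4 char='c'
After 7 (k): row=0 col=4 char='c'

Answer: 0,4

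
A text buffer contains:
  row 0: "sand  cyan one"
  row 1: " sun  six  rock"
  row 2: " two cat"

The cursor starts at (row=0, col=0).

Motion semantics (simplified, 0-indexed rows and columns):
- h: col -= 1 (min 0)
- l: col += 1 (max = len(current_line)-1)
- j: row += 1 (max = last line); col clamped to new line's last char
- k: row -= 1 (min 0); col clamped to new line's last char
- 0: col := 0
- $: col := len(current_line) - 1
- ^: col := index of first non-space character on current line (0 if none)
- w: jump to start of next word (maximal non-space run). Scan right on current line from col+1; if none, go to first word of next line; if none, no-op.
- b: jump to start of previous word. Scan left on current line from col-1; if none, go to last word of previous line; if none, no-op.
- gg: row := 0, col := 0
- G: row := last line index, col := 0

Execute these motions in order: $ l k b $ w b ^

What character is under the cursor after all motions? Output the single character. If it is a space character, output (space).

Answer: s

Derivation:
After 1 ($): row=0 col=13 char='e'
After 2 (l): row=0 col=13 char='e'
After 3 (k): row=0 col=13 char='e'
After 4 (b): row=0 col=11 char='o'
After 5 ($): row=0 col=13 char='e'
After 6 (w): row=1 col=1 char='s'
After 7 (b): row=0 col=11 char='o'
After 8 (^): row=0 col=0 char='s'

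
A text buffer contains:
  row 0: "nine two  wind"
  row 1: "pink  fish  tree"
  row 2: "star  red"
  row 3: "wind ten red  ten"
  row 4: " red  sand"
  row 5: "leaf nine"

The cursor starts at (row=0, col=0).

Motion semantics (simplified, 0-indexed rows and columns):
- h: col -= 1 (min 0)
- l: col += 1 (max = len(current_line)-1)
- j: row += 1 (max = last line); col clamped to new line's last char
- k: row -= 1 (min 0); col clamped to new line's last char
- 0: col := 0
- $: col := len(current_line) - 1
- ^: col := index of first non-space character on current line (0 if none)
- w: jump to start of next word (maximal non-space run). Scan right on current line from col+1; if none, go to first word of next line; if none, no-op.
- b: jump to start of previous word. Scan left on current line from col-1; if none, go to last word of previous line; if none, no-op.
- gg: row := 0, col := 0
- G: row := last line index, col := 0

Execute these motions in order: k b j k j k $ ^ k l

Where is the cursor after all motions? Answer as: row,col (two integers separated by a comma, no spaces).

After 1 (k): row=0 col=0 char='n'
After 2 (b): row=0 col=0 char='n'
After 3 (j): row=1 col=0 char='p'
After 4 (k): row=0 col=0 char='n'
After 5 (j): row=1 col=0 char='p'
After 6 (k): row=0 col=0 char='n'
After 7 ($): row=0 col=13 char='d'
After 8 (^): row=0 col=0 char='n'
After 9 (k): row=0 col=0 char='n'
After 10 (l): row=0 col=1 char='i'

Answer: 0,1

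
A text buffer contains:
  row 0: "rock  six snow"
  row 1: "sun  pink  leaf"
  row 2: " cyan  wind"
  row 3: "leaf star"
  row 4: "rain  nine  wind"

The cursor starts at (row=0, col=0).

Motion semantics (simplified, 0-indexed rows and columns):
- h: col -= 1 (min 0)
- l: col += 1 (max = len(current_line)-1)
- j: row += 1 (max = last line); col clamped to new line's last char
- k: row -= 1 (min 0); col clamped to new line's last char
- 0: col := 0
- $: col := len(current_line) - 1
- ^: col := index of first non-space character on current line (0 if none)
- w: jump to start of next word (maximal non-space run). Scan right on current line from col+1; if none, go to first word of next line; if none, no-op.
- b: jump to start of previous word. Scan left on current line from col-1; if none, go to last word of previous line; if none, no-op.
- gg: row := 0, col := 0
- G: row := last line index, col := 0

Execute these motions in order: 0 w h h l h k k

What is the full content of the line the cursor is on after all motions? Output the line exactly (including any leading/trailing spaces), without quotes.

Answer: rock  six snow

Derivation:
After 1 (0): row=0 col=0 char='r'
After 2 (w): row=0 col=6 char='s'
After 3 (h): row=0 col=5 char='_'
After 4 (h): row=0 col=4 char='_'
After 5 (l): row=0 col=5 char='_'
After 6 (h): row=0 col=4 char='_'
After 7 (k): row=0 col=4 char='_'
After 8 (k): row=0 col=4 char='_'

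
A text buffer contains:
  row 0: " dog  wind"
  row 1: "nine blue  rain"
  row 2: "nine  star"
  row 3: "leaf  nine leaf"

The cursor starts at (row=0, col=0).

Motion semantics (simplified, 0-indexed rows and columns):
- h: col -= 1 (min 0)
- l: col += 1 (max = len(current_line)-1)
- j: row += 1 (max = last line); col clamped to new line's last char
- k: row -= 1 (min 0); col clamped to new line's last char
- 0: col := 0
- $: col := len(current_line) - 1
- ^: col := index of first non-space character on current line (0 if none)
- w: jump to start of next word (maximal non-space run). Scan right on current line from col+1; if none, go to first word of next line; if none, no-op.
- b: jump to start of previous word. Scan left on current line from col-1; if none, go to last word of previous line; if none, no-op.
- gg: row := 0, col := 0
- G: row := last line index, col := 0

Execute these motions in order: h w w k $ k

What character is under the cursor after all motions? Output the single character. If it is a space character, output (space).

After 1 (h): row=0 col=0 char='_'
After 2 (w): row=0 col=1 char='d'
After 3 (w): row=0 col=6 char='w'
After 4 (k): row=0 col=6 char='w'
After 5 ($): row=0 col=9 char='d'
After 6 (k): row=0 col=9 char='d'

Answer: d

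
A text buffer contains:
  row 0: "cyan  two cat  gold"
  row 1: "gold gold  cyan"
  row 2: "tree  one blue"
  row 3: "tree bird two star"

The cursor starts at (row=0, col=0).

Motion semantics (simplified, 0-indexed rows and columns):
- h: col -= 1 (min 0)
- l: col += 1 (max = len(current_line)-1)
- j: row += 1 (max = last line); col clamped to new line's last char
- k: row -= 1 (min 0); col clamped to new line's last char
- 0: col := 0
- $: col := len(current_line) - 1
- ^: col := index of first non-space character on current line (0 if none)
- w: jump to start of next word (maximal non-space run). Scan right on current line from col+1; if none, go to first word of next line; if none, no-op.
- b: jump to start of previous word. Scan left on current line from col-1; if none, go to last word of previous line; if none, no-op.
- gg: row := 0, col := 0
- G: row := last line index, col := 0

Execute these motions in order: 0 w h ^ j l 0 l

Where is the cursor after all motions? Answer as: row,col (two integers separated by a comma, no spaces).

Answer: 1,1

Derivation:
After 1 (0): row=0 col=0 char='c'
After 2 (w): row=0 col=6 char='t'
After 3 (h): row=0 col=5 char='_'
After 4 (^): row=0 col=0 char='c'
After 5 (j): row=1 col=0 char='g'
After 6 (l): row=1 col=1 char='o'
After 7 (0): row=1 col=0 char='g'
After 8 (l): row=1 col=1 char='o'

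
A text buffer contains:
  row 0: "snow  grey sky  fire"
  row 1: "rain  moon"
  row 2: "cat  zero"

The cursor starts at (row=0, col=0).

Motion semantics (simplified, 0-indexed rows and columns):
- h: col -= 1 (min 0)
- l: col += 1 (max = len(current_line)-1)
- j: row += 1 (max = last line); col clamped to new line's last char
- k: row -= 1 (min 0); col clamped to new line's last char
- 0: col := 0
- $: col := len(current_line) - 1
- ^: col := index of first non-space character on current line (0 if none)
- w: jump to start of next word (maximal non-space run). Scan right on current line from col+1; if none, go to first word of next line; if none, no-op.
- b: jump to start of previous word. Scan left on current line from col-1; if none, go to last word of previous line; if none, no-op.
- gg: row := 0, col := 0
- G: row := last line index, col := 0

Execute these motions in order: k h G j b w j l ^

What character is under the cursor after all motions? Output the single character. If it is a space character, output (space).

Answer: c

Derivation:
After 1 (k): row=0 col=0 char='s'
After 2 (h): row=0 col=0 char='s'
After 3 (G): row=2 col=0 char='c'
After 4 (j): row=2 col=0 char='c'
After 5 (b): row=1 col=6 char='m'
After 6 (w): row=2 col=0 char='c'
After 7 (j): row=2 col=0 char='c'
After 8 (l): row=2 col=1 char='a'
After 9 (^): row=2 col=0 char='c'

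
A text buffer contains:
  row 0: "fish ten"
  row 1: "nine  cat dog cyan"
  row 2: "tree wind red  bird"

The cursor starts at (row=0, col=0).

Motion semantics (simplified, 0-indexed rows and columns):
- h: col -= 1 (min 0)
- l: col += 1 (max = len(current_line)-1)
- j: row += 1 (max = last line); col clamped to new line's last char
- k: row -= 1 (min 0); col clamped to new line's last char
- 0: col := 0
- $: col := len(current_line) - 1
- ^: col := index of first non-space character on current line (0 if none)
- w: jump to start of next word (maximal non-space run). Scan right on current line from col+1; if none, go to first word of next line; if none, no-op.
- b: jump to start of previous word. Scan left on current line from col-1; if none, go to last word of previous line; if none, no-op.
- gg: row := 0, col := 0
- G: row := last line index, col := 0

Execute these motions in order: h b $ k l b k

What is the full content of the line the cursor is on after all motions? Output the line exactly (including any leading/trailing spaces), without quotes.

Answer: fish ten

Derivation:
After 1 (h): row=0 col=0 char='f'
After 2 (b): row=0 col=0 char='f'
After 3 ($): row=0 col=7 char='n'
After 4 (k): row=0 col=7 char='n'
After 5 (l): row=0 col=7 char='n'
After 6 (b): row=0 col=5 char='t'
After 7 (k): row=0 col=5 char='t'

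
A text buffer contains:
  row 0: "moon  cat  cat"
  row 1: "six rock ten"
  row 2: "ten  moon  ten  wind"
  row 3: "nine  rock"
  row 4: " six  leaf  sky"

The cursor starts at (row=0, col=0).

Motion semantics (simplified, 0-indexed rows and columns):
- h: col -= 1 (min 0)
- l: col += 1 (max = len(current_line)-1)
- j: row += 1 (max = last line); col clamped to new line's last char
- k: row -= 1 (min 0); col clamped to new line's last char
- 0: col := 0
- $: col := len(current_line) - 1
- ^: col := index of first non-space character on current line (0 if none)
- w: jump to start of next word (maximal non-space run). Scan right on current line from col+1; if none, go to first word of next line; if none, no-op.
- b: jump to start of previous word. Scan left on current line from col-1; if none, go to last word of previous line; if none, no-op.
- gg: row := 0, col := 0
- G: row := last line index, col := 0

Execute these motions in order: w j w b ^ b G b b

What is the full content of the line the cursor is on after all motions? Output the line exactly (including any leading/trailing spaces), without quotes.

Answer: nine  rock

Derivation:
After 1 (w): row=0 col=6 char='c'
After 2 (j): row=1 col=6 char='c'
After 3 (w): row=1 col=9 char='t'
After 4 (b): row=1 col=4 char='r'
After 5 (^): row=1 col=0 char='s'
After 6 (b): row=0 col=11 char='c'
After 7 (G): row=4 col=0 char='_'
After 8 (b): row=3 col=6 char='r'
After 9 (b): row=3 col=0 char='n'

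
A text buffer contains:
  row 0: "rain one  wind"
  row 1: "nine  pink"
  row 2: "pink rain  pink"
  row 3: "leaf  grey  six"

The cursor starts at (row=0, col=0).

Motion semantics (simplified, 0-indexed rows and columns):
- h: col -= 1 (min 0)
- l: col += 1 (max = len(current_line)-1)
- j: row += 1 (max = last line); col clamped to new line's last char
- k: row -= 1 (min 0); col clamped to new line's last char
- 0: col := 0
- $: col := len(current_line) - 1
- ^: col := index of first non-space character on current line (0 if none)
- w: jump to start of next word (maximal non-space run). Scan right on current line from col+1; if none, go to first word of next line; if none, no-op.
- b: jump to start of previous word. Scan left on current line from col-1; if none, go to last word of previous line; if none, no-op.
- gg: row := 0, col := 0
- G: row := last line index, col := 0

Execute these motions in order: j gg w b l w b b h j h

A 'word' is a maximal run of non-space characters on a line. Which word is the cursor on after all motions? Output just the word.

After 1 (j): row=1 col=0 char='n'
After 2 (gg): row=0 col=0 char='r'
After 3 (w): row=0 col=5 char='o'
After 4 (b): row=0 col=0 char='r'
After 5 (l): row=0 col=1 char='a'
After 6 (w): row=0 col=5 char='o'
After 7 (b): row=0 col=0 char='r'
After 8 (b): row=0 col=0 char='r'
After 9 (h): row=0 col=0 char='r'
After 10 (j): row=1 col=0 char='n'
After 11 (h): row=1 col=0 char='n'

Answer: nine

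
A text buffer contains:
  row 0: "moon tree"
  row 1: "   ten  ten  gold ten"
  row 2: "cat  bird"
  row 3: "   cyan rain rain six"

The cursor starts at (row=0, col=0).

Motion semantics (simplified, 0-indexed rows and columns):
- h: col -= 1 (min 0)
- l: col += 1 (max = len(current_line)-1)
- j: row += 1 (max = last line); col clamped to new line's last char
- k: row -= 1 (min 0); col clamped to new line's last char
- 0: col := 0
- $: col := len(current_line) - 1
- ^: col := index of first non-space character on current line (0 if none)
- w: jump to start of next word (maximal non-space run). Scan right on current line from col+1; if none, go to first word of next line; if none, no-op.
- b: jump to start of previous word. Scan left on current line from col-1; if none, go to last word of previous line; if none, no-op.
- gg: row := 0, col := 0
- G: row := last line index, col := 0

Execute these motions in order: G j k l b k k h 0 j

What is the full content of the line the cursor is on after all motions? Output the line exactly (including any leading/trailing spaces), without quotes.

After 1 (G): row=3 col=0 char='_'
After 2 (j): row=3 col=0 char='_'
After 3 (k): row=2 col=0 char='c'
After 4 (l): row=2 col=1 char='a'
After 5 (b): row=2 col=0 char='c'
After 6 (k): row=1 col=0 char='_'
After 7 (k): row=0 col=0 char='m'
After 8 (h): row=0 col=0 char='m'
After 9 (0): row=0 col=0 char='m'
After 10 (j): row=1 col=0 char='_'

Answer:    ten  ten  gold ten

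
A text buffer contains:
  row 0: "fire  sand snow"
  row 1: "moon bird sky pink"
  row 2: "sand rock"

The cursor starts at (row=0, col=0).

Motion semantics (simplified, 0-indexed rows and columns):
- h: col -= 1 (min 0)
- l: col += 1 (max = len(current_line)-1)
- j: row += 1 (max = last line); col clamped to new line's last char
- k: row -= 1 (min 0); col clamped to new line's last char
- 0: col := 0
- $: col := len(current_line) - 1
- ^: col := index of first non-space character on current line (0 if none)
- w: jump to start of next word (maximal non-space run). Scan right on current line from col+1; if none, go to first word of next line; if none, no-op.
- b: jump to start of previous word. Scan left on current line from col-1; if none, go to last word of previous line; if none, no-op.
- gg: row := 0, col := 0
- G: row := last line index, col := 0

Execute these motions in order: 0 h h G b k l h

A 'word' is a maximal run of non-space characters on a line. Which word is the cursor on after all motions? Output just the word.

Answer: snow

Derivation:
After 1 (0): row=0 col=0 char='f'
After 2 (h): row=0 col=0 char='f'
After 3 (h): row=0 col=0 char='f'
After 4 (G): row=2 col=0 char='s'
After 5 (b): row=1 col=14 char='p'
After 6 (k): row=0 col=14 char='w'
After 7 (l): row=0 col=14 char='w'
After 8 (h): row=0 col=13 char='o'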